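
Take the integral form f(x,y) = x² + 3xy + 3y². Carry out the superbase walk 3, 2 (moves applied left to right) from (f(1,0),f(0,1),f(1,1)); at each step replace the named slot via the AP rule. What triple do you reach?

start (1,3,7) = (f(1,0),f(0,1),f(1,1))
replace slot 3: 2·(1+3) − 7 = 1 → (1,3,1)
replace slot 2: 2·(1+1) − 3 = 1 → (1,1,1)

1,1,1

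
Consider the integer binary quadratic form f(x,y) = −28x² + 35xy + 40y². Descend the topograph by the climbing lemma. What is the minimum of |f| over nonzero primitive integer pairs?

river: ρ → (40,45,-23)
river: ρ → (-23,47,38)
river: ρ → (38,29,-32)
river: ρ → (-32,35,35)
river: ρ → (35,35,-32)
river: ρ → (-32,29,38)
river: ρ → (38,47,-23)
river: ρ → (-23,45,40)
river: ρ → (40,35,-28)
river: ρ → (-28,21,47)
river: ρ → (47,73,-2)
river: ρ → (-2,75,10)
river: ρ → (10,65,-37)
river: ρ → (-37,9,38)
river: ρ → (38,67,-8)
river: ρ → (-8,61,62)
river: ρ → (62,63,-7)
river: ρ → (-7,63,62)
river: ρ → (62,61,-8)
river: ρ → (-8,67,38)
river: ρ → (38,9,-37)
river: ρ → (-37,65,10)
river: ρ → (10,75,-2)
river: ρ → (-2,73,47)
river: ρ → (47,21,-28)
river: ρ → (-28,35,40)
closes: descent 0, river 26
min |a| on river = 2

2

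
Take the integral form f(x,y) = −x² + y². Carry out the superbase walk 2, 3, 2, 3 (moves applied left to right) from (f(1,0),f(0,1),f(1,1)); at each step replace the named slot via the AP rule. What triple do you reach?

start (-1,1,0) = (f(1,0),f(0,1),f(1,1))
replace slot 2: 2·((-1)+0) − 1 = -3 → (-1,-3,0)
replace slot 3: 2·((-1)+(-3)) − 0 = -8 → (-1,-3,-8)
replace slot 2: 2·((-1)+(-8)) − (-3) = -15 → (-1,-15,-8)
replace slot 3: 2·((-1)+(-15)) − (-8) = -24 → (-1,-15,-24)

-1,-15,-24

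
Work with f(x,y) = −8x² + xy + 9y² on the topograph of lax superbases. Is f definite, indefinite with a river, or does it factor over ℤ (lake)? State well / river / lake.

D = b²−4ac = 1² − 4·(-8)·9 = 289
D = 17² is a perfect square ⇒ form factors over ℤ ⇒ lakes

lake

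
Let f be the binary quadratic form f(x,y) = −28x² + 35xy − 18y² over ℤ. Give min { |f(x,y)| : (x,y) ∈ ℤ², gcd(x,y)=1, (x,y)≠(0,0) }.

translate: b→21 (≡-35 mod 56), so (28,-35,18)→(28,21,11)
flip: (28,21,11)→(11,-21,28)
translate: b→1 (≡-21 mod 22), so (11,-21,28)→(11,1,18)
reduced (well bottom): (11,1,18) with a≤c, −a<b≤a
well minimum |f| = |-11| = 11 (negative-definite)

11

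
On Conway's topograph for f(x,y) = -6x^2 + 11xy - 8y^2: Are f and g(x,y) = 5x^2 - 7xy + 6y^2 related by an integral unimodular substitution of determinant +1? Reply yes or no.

D₁ = -71, D₂ = -71
f is negative-definite; reduce −f:
−f: translate: b→1 (≡-11 mod 12), so (6,-11,8)→(6,1,3)
−f: flip: (6,1,3)→(3,-1,6)
−f: reduced (well bottom): (3,-1,6) with a≤c, −a<b≤a
flip sign back: reduced form of f is (-3,1,-6)
g: translate: b→3 (≡-7 mod 10), so (5,-7,6)→(5,3,4)
g: flip: (5,3,4)→(4,-3,5)
g: reduced (well bottom): (4,-3,5) with a≤c, −a<b≤a
reduced forms (-3, 1, -6) vs (4, -3, 5) ⇒ inequivalent

no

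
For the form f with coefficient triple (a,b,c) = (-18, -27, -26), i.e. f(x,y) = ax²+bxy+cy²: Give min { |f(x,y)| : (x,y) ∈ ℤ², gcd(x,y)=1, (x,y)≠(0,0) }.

translate: b→-9 (≡27 mod 36), so (18,27,26)→(18,-9,17)
flip: (18,-9,17)→(17,9,18)
reduced (well bottom): (17,9,18) with a≤c, −a<b≤a
well minimum |f| = |-17| = 17 (negative-definite)

17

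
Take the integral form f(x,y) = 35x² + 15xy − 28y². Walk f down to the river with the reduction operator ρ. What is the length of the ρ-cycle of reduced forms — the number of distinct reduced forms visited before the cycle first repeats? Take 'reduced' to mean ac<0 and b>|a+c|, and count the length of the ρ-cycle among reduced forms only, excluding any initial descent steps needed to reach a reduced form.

D = 4145, ⌊√D⌋ = 64
river: ρ → (-28,41,22)
river: ρ → (22,47,-22)
river: ρ → (-22,41,28)
river: ρ → (28,15,-35)
river: ρ → (-35,55,8)
river: ρ → (8,57,-28)
river: ρ → (-28,55,10)
river: ρ → (10,45,-53)
river: ρ → (-53,61,2)
river: ρ → (2,63,-22)
river: ρ → (-22,25,40)
river: ρ → (40,55,-7)
river: ρ → (-7,57,32)
river: ρ → (32,7,-32)
river: ρ → (-32,57,7)
river: ρ → (7,55,-40)
river: ρ → (-40,25,22)
river: ρ → (22,63,-2)
river: ρ → (-2,61,53)
river: ρ → (53,45,-10)
river: ρ → (-10,55,28)
river: ρ → (28,57,-8)
river: ρ → (-8,55,35)
river: ρ → (35,15,-28)
ρ-cycle length = 24 (tail of 0 descent steps not counted)

24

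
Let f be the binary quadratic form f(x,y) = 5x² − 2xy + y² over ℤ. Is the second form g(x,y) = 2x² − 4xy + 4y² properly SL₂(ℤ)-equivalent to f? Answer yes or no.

D₁ = -16, D₂ = -16
f: flip: (5,-2,1)→(1,2,5)
f: translate: b→0 (≡2 mod 2), so (1,2,5)→(1,0,4)
f: reduced (well bottom): (1,0,4) with a≤c, −a<b≤a
g: translate: b→0 (≡-4 mod 4), so (2,-4,4)→(2,0,2)
g: reduced (well bottom): (2,0,2) with a≤c, −a<b≤a
reduced forms (1, 0, 4) vs (2, 0, 2) ⇒ inequivalent

no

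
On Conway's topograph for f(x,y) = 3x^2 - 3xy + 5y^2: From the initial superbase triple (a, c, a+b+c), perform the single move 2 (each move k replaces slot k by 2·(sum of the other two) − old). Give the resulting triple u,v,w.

start (3,5,5) = (f(1,0),f(0,1),f(1,1))
replace slot 2: 2·(3+5) − 5 = 11 → (3,11,5)

3,11,5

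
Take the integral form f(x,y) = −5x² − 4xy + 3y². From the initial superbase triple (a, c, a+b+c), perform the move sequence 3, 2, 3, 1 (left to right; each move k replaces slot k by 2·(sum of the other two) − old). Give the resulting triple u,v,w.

start (-5,3,-6) = (f(1,0),f(0,1),f(1,1))
replace slot 3: 2·((-5)+3) − (-6) = 2 → (-5,3,2)
replace slot 2: 2·((-5)+2) − 3 = -9 → (-5,-9,2)
replace slot 3: 2·((-5)+(-9)) − 2 = -30 → (-5,-9,-30)
replace slot 1: 2·((-9)+(-30)) − (-5) = -73 → (-73,-9,-30)

-73,-9,-30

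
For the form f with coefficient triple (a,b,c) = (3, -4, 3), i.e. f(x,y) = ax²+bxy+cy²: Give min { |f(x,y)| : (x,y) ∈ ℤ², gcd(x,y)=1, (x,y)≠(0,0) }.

translate: b→2 (≡-4 mod 6), so (3,-4,3)→(3,2,2)
flip: (3,2,2)→(2,-2,3)
translate: b→2 (≡-2 mod 4), so (2,-2,3)→(2,2,3)
reduced (well bottom): (2,2,3) with a≤c, −a<b≤a
well minimum = a = 2

2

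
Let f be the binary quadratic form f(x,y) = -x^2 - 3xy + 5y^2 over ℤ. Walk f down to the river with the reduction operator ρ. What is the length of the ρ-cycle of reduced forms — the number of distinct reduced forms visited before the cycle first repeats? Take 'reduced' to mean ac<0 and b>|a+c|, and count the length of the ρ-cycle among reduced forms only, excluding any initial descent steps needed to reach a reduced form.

D = 29, ⌊√D⌋ = 5
descent: ρ → (5,3,-1)
descent: ρ → (-1,5,1)  [lands on river]
river: ρ → (1,5,-1)
ρ-cycle length = 2 (tail of 2 descent steps not counted)

2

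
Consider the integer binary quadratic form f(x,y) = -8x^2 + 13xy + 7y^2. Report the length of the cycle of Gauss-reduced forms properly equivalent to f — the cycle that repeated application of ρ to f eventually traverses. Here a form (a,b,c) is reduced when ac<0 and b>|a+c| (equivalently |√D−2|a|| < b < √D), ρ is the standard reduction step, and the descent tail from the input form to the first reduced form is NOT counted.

D = 393, ⌊√D⌋ = 19
river: ρ → (7,15,-6)
river: ρ → (-6,9,13)
river: ρ → (13,17,-2)
river: ρ → (-2,19,4)
river: ρ → (4,13,-14)
river: ρ → (-14,15,3)
river: ρ → (3,15,-14)
river: ρ → (-14,13,4)
river: ρ → (4,19,-2)
river: ρ → (-2,17,13)
river: ρ → (13,9,-6)
river: ρ → (-6,15,7)
river: ρ → (7,13,-8)
river: ρ → (-8,19,1)
river: ρ → (1,19,-8)
river: ρ → (-8,13,7)
ρ-cycle length = 16 (tail of 0 descent steps not counted)

16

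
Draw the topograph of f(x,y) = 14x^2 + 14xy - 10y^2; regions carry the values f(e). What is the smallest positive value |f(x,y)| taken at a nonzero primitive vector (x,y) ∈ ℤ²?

river: ρ → (-10,26,2)
river: ρ → (2,26,-10)
river: ρ → (-10,14,14)
river: ρ → (14,14,-10)
closes: descent 0, river 4
min |a| on river = 2

2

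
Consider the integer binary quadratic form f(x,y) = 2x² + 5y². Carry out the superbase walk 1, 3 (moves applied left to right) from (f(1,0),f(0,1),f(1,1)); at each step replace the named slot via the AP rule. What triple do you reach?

start (2,5,7) = (f(1,0),f(0,1),f(1,1))
replace slot 1: 2·(5+7) − 2 = 22 → (22,5,7)
replace slot 3: 2·(22+5) − 7 = 47 → (22,5,47)

22,5,47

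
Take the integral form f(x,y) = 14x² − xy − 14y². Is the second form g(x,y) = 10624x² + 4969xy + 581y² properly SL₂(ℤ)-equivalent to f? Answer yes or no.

D₁ = 785, D₂ = 785
river cycle of f (length 6): (-14, 1, 14), (14, 27, -1), (-1, 27, 14), (14, 1, -14), (-14, 27, 1), (1, 27, -14)
river cycle of g (length 6): (1, 27, -14), (-14, 1, 14), (14, 27, -1), (-1, 27, 14), (14, 1, -14), (-14, 27, 1)
cycles coincide ⇒ equivalent

yes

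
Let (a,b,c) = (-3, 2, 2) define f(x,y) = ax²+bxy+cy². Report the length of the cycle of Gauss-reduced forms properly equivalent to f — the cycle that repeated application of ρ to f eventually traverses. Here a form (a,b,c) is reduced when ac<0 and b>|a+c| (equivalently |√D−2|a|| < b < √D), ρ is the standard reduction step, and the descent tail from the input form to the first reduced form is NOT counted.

D = 28, ⌊√D⌋ = 5
river: ρ → (2,2,-3)
river: ρ → (-3,4,1)
river: ρ → (1,4,-3)
river: ρ → (-3,2,2)
ρ-cycle length = 4 (tail of 0 descent steps not counted)

4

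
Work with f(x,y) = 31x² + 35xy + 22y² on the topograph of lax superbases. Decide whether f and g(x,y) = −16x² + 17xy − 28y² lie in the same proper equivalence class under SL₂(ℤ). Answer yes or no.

D₁ = -1503, D₂ = -1503
f: translate: b→-27 (≡35 mod 62), so (31,35,22)→(31,-27,18)
f: flip: (31,-27,18)→(18,27,31)
f: translate: b→-9 (≡27 mod 36), so (18,27,31)→(18,-9,22)
f: reduced (well bottom): (18,-9,22) with a≤c, −a<b≤a
g is negative-definite; reduce −g:
−g: translate: b→15 (≡-17 mod 32), so (16,-17,28)→(16,15,27)
−g: reduced (well bottom): (16,15,27) with a≤c, −a<b≤a
flip sign back: reduced form of g is (-16,-15,-27)
reduced forms (18, -9, 22) vs (-16, -15, -27) ⇒ inequivalent

no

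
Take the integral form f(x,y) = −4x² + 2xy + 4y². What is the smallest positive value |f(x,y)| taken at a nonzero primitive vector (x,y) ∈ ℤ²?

river: ρ → (4,6,-2)
river: ρ → (-2,6,4)
river: ρ → (4,2,-4)
river: ρ → (-4,6,2)
river: ρ → (2,6,-4)
river: ρ → (-4,2,4)
closes: descent 0, river 6
min |a| on river = 2

2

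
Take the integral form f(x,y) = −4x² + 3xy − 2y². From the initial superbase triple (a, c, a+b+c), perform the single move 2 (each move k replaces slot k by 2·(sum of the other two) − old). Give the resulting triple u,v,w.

start (-4,-2,-3) = (f(1,0),f(0,1),f(1,1))
replace slot 2: 2·((-4)+(-3)) − (-2) = -12 → (-4,-12,-3)

-4,-12,-3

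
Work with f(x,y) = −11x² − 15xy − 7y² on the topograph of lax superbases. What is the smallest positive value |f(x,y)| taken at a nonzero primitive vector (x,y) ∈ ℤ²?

translate: b→-7 (≡15 mod 22), so (11,15,7)→(11,-7,3)
flip: (11,-7,3)→(3,7,11)
translate: b→1 (≡7 mod 6), so (3,7,11)→(3,1,7)
reduced (well bottom): (3,1,7) with a≤c, −a<b≤a
well minimum |f| = |-3| = 3 (negative-definite)

3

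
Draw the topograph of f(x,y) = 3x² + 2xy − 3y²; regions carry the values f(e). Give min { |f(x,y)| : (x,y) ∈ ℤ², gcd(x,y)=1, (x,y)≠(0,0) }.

river: ρ → (-3,4,2)
river: ρ → (2,4,-3)
river: ρ → (-3,2,3)
river: ρ → (3,4,-2)
river: ρ → (-2,4,3)
river: ρ → (3,2,-3)
closes: descent 0, river 6
min |a| on river = 2

2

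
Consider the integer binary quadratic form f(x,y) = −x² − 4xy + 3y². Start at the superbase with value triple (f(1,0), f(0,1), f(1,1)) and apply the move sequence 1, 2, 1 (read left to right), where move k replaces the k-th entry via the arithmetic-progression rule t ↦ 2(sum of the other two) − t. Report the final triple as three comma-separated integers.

start (-1,3,-2) = (f(1,0),f(0,1),f(1,1))
replace slot 1: 2·(3+(-2)) − (-1) = 3 → (3,3,-2)
replace slot 2: 2·(3+(-2)) − 3 = -1 → (3,-1,-2)
replace slot 1: 2·((-1)+(-2)) − 3 = -9 → (-9,-1,-2)

-9,-1,-2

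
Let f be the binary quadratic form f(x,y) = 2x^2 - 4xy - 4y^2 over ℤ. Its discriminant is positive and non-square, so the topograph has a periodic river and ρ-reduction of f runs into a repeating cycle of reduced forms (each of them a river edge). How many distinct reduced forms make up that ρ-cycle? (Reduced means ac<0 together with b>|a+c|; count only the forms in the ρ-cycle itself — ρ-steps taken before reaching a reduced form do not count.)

D = 48, ⌊√D⌋ = 6
descent: ρ → (-4,4,2)  [lands on river]
river: ρ → (2,4,-4)
ρ-cycle length = 2 (tail of 1 descent step not counted)

2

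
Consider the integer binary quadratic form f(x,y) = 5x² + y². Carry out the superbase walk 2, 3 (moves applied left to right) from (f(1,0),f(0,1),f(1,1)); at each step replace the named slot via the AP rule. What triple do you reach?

start (5,1,6) = (f(1,0),f(0,1),f(1,1))
replace slot 2: 2·(5+6) − 1 = 21 → (5,21,6)
replace slot 3: 2·(5+21) − 6 = 46 → (5,21,46)

5,21,46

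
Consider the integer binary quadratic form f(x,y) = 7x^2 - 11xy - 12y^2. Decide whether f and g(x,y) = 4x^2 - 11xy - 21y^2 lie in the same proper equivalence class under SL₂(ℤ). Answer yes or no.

D₁ = 457, D₂ = 457
river cycle of f (length 46): (-12, 11, 7), (7, 17, -6), (-6, 19, 4), (4, 21, -1), (-1, 21, 4), (4, 19, -6), (-6, 17, 7), (7, 11, -12), (-12, 13, 6), (6, 11, -14), … (36 more)
river cycle of g (length 46): (4, 21, -1), (-1, 21, 4), (4, 19, -6), (-6, 17, 7), (7, 11, -12), (-12, 13, 6), (6, 11, -14), (-14, 17, 3), (3, 19, -8), (-8, 13, 9), … (36 more)
cycles coincide ⇒ equivalent

yes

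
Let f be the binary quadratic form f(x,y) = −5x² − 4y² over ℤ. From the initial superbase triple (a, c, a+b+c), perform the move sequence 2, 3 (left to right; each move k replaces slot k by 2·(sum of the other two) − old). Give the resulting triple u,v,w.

start (-5,-4,-9) = (f(1,0),f(0,1),f(1,1))
replace slot 2: 2·((-5)+(-9)) − (-4) = -24 → (-5,-24,-9)
replace slot 3: 2·((-5)+(-24)) − (-9) = -49 → (-5,-24,-49)

-5,-24,-49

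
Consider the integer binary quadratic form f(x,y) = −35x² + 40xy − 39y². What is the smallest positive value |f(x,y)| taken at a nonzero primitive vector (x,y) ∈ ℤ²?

translate: b→30 (≡-40 mod 70), so (35,-40,39)→(35,30,34)
flip: (35,30,34)→(34,-30,35)
reduced (well bottom): (34,-30,35) with a≤c, −a<b≤a
well minimum |f| = |-34| = 34 (negative-definite)

34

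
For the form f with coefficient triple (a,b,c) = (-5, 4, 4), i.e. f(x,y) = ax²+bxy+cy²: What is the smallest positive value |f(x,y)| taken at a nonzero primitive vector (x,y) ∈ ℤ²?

river: ρ → (4,4,-5)
river: ρ → (-5,6,3)
river: ρ → (3,6,-5)
river: ρ → (-5,4,4)
closes: descent 0, river 4
min |a| on river = 3

3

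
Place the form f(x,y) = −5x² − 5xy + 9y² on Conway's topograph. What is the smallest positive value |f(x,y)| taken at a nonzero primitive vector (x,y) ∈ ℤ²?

descent: ρ → (9,5,-5)  [lands on river]
river: ρ → (-5,5,9)
river: ρ → (9,13,-1)
river: ρ → (-1,13,9)
closes: descent 1, river 4
min |a| on river = 1

1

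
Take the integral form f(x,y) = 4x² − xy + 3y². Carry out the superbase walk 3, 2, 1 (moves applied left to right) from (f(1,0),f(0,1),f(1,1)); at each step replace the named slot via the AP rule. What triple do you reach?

start (4,3,6) = (f(1,0),f(0,1),f(1,1))
replace slot 3: 2·(4+3) − 6 = 8 → (4,3,8)
replace slot 2: 2·(4+8) − 3 = 21 → (4,21,8)
replace slot 1: 2·(21+8) − 4 = 54 → (54,21,8)

54,21,8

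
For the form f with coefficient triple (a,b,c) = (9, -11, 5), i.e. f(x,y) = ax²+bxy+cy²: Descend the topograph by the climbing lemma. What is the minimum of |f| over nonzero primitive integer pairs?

translate: b→7 (≡-11 mod 18), so (9,-11,5)→(9,7,3)
flip: (9,7,3)→(3,-7,9)
translate: b→-1 (≡-7 mod 6), so (3,-7,9)→(3,-1,5)
reduced (well bottom): (3,-1,5) with a≤c, −a<b≤a
well minimum = a = 3

3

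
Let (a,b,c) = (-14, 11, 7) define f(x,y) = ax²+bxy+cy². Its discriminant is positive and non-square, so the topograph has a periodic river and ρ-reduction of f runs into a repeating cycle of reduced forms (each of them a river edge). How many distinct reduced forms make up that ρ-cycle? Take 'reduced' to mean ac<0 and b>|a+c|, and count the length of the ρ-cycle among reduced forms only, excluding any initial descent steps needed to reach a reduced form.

D = 513, ⌊√D⌋ = 22
river: ρ → (7,17,-8)
river: ρ → (-8,15,9)
river: ρ → (9,21,-2)
river: ρ → (-2,19,19)
river: ρ → (19,19,-2)
river: ρ → (-2,21,9)
river: ρ → (9,15,-8)
river: ρ → (-8,17,7)
river: ρ → (7,11,-14)
river: ρ → (-14,17,4)
river: ρ → (4,15,-18)
river: ρ → (-18,21,1)
river: ρ → (1,21,-18)
river: ρ → (-18,15,4)
river: ρ → (4,17,-14)
river: ρ → (-14,11,7)
ρ-cycle length = 16 (tail of 0 descent steps not counted)

16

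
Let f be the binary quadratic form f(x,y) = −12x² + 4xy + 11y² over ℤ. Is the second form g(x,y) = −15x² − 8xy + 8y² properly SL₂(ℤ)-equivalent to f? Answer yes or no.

D₁ = 544, D₂ = 544
river cycle of f (length 4): (11, 18, -5), (-5, 22, 3), (3, 20, -12), (-12, 4, 11)
river cycle of g (length 4): (8, 8, -15), (-15, 22, 1), (1, 22, -15), (-15, 8, 8)
cycles differ ⇒ inequivalent

no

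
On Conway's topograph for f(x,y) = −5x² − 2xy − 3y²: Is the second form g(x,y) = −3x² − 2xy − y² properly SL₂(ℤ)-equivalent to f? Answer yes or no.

D₁ = -56, D₂ = -8
discriminants differ ⇒ not SL₂(ℤ)-equivalent

no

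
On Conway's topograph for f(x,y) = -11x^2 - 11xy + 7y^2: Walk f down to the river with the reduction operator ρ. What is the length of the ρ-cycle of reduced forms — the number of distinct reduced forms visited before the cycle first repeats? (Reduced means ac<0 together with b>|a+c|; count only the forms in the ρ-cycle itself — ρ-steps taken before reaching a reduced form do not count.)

D = 429, ⌊√D⌋ = 20
descent: ρ → (7,11,-11)  [lands on river]
river: ρ → (-11,11,7)
river: ρ → (7,17,-5)
river: ρ → (-5,13,13)
river: ρ → (13,13,-5)
river: ρ → (-5,17,7)
ρ-cycle length = 6 (tail of 1 descent step not counted)

6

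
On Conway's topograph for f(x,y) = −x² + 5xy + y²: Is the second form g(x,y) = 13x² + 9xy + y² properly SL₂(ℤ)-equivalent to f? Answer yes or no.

D₁ = 29, D₂ = 29
river cycle of f (length 2): (1, 5, -1), (-1, 5, 1)
river cycle of g (length 2): (1, 5, -1), (-1, 5, 1)
cycles coincide ⇒ equivalent

yes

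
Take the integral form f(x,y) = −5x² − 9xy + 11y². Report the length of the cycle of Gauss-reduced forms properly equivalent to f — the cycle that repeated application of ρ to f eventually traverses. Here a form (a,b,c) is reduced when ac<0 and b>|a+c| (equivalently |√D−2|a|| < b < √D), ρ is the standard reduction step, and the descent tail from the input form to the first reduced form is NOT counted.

D = 301, ⌊√D⌋ = 17
descent: ρ → (11,9,-5)  [lands on river]
river: ρ → (-5,11,9)
river: ρ → (9,7,-7)
river: ρ → (-7,7,9)
river: ρ → (9,11,-5)
river: ρ → (-5,9,11)
river: ρ → (11,13,-3)
river: ρ → (-3,17,1)
river: ρ → (1,17,-3)
river: ρ → (-3,13,11)
ρ-cycle length = 10 (tail of 1 descent step not counted)

10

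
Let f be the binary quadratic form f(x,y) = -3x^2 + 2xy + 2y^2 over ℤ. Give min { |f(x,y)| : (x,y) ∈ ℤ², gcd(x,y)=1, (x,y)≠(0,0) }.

river: ρ → (2,2,-3)
river: ρ → (-3,4,1)
river: ρ → (1,4,-3)
river: ρ → (-3,2,2)
closes: descent 0, river 4
min |a| on river = 1

1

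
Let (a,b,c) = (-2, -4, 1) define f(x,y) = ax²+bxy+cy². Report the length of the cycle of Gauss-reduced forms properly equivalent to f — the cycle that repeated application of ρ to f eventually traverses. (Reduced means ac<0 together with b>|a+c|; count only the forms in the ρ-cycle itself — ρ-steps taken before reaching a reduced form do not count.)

D = 24, ⌊√D⌋ = 4
descent: ρ → (1,4,-2)  [lands on river]
river: ρ → (-2,4,1)
ρ-cycle length = 2 (tail of 1 descent step not counted)

2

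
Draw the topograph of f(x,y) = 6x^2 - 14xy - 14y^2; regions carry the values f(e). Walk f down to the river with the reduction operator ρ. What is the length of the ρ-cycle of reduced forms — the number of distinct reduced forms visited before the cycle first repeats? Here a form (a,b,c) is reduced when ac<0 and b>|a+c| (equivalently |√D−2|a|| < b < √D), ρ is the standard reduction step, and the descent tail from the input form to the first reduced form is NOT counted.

D = 532, ⌊√D⌋ = 23
descent: ρ → (-14,14,6)  [lands on river]
river: ρ → (6,22,-2)
river: ρ → (-2,22,6)
river: ρ → (6,14,-14)
ρ-cycle length = 4 (tail of 1 descent step not counted)

4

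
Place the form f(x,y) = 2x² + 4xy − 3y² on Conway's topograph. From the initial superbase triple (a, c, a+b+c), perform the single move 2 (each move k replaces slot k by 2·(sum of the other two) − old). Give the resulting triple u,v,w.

start (2,-3,3) = (f(1,0),f(0,1),f(1,1))
replace slot 2: 2·(2+3) − (-3) = 13 → (2,13,3)

2,13,3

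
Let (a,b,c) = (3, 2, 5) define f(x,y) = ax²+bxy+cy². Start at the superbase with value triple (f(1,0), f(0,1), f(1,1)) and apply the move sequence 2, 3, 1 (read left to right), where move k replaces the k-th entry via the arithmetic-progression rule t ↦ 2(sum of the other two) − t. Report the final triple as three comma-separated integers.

start (3,5,10) = (f(1,0),f(0,1),f(1,1))
replace slot 2: 2·(3+10) − 5 = 21 → (3,21,10)
replace slot 3: 2·(3+21) − 10 = 38 → (3,21,38)
replace slot 1: 2·(21+38) − 3 = 115 → (115,21,38)

115,21,38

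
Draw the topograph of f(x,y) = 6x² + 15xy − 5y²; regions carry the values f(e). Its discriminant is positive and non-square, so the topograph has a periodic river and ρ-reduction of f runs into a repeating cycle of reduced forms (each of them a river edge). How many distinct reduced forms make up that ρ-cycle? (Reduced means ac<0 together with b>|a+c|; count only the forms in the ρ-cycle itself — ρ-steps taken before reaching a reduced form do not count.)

D = 345, ⌊√D⌋ = 18
river: ρ → (-5,15,6)
river: ρ → (6,9,-11)
river: ρ → (-11,13,4)
river: ρ → (4,11,-14)
river: ρ → (-14,17,1)
river: ρ → (1,17,-14)
river: ρ → (-14,11,4)
river: ρ → (4,13,-11)
river: ρ → (-11,9,6)
river: ρ → (6,15,-5)
ρ-cycle length = 10 (tail of 0 descent steps not counted)

10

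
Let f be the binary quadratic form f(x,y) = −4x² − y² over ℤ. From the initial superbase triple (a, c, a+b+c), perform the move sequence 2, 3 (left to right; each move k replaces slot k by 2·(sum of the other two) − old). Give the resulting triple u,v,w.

start (-4,-1,-5) = (f(1,0),f(0,1),f(1,1))
replace slot 2: 2·((-4)+(-5)) − (-1) = -17 → (-4,-17,-5)
replace slot 3: 2·((-4)+(-17)) − (-5) = -37 → (-4,-17,-37)

-4,-17,-37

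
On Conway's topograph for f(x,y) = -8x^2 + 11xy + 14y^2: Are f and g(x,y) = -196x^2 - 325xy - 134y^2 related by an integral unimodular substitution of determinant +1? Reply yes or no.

D₁ = 569, D₂ = 569
river cycle of f (length 42): (14, 17, -5), (-5, 23, 2), (2, 21, -16), (-16, 11, 7), (7, 17, -10), (-10, 23, 1), (1, 23, -10), (-10, 17, 7), (7, 11, -16), (-16, 21, 2), … (32 more)
river cycle of g (length 42): (-5, 23, 2), (2, 21, -16), (-16, 11, 7), (7, 17, -10), (-10, 23, 1), (1, 23, -10), (-10, 17, 7), (7, 11, -16), (-16, 21, 2), (2, 23, -5), … (32 more)
cycles coincide ⇒ equivalent

yes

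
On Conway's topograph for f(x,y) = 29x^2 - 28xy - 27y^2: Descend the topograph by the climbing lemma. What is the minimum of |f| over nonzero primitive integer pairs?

descent: ρ → (-27,28,29)  [lands on river]
river: ρ → (29,30,-26)
river: ρ → (-26,22,33)
river: ρ → (33,44,-15)
river: ρ → (-15,46,30)
river: ρ → (30,14,-31)
river: ρ → (-31,48,13)
river: ρ → (13,56,-15)
river: ρ → (-15,34,46)
river: ρ → (46,58,-3)
river: ρ → (-3,62,6)
river: ρ → (6,58,-23)
river: ρ → (-23,34,30)
river: ρ → (30,26,-27)
closes: descent 1, river 14
min |a| on river = 3

3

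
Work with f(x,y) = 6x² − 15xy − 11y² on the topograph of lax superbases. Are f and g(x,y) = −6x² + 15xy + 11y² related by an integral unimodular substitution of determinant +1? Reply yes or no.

D₁ = 489, D₂ = 489
river cycle of f (length 22): (-11, 15, 6), (6, 21, -2), (-2, 19, 16), (16, 13, -5), (-5, 17, 10), (10, 3, -12), (-12, 21, 1), (1, 21, -12), (-12, 3, 10), (10, 17, -5), … (12 more)
river cycle of g (length 22): (11, 7, -10), (-10, 13, 8), (8, 19, -4), (-4, 21, 3), (3, 21, -4), (-4, 19, 8), (8, 13, -10), (-10, 7, 11), (11, 15, -6), (-6, 21, 2), … (12 more)
cycles differ ⇒ inequivalent

no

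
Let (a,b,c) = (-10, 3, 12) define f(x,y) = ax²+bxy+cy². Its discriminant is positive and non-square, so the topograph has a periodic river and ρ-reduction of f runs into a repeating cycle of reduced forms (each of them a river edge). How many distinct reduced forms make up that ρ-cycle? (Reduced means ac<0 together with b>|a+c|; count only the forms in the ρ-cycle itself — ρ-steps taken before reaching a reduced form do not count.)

D = 489, ⌊√D⌋ = 22
river: ρ → (12,21,-1)
river: ρ → (-1,21,12)
river: ρ → (12,3,-10)
river: ρ → (-10,17,5)
river: ρ → (5,13,-16)
river: ρ → (-16,19,2)
river: ρ → (2,21,-6)
river: ρ → (-6,15,11)
river: ρ → (11,7,-10)
river: ρ → (-10,13,8)
river: ρ → (8,19,-4)
river: ρ → (-4,21,3)
river: ρ → (3,21,-4)
river: ρ → (-4,19,8)
river: ρ → (8,13,-10)
river: ρ → (-10,7,11)
river: ρ → (11,15,-6)
river: ρ → (-6,21,2)
river: ρ → (2,19,-16)
river: ρ → (-16,13,5)
river: ρ → (5,17,-10)
river: ρ → (-10,3,12)
ρ-cycle length = 22 (tail of 0 descent steps not counted)

22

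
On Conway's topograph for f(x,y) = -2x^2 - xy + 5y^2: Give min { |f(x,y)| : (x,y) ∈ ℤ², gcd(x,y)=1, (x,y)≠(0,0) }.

descent: ρ → (5,1,-2)
descent: ρ → (-2,3,4)  [lands on river]
river: ρ → (4,5,-1)
river: ρ → (-1,5,4)
river: ρ → (4,3,-2)
river: ρ → (-2,5,2)
river: ρ → (2,3,-4)
river: ρ → (-4,5,1)
river: ρ → (1,5,-4)
river: ρ → (-4,3,2)
river: ρ → (2,5,-2)
closes: descent 2, river 10
min |a| on river = 1

1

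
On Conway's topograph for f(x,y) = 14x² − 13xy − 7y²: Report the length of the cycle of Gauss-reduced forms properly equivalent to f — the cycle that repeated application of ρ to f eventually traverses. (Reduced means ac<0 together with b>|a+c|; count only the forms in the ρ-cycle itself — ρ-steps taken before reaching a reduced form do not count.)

D = 561, ⌊√D⌋ = 23
descent: ρ → (-7,13,14)  [lands on river]
river: ρ → (14,15,-6)
river: ρ → (-6,21,5)
river: ρ → (5,19,-10)
river: ρ → (-10,21,3)
river: ρ → (3,21,-10)
river: ρ → (-10,19,5)
river: ρ → (5,21,-6)
river: ρ → (-6,15,14)
river: ρ → (14,13,-7)
river: ρ → (-7,15,12)
river: ρ → (12,9,-10)
river: ρ → (-10,11,11)
river: ρ → (11,11,-10)
river: ρ → (-10,9,12)
river: ρ → (12,15,-7)
ρ-cycle length = 16 (tail of 1 descent step not counted)

16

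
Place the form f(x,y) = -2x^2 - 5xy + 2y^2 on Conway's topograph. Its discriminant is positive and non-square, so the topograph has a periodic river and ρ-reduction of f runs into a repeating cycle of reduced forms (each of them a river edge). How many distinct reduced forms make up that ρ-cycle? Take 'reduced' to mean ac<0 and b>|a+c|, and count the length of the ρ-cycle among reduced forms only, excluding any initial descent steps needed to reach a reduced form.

D = 41, ⌊√D⌋ = 6
descent: ρ → (2,5,-2)  [lands on river]
river: ρ → (-2,3,4)
river: ρ → (4,5,-1)
river: ρ → (-1,5,4)
river: ρ → (4,3,-2)
river: ρ → (-2,5,2)
river: ρ → (2,3,-4)
river: ρ → (-4,5,1)
river: ρ → (1,5,-4)
river: ρ → (-4,3,2)
ρ-cycle length = 10 (tail of 1 descent step not counted)

10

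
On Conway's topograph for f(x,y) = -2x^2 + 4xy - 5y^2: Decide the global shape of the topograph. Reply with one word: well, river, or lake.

D = b²−4ac = 4² − 4·(-2)·(-5) = -24
D < 0 ⇒ definite ⇒ every region one sign ⇒ single well

well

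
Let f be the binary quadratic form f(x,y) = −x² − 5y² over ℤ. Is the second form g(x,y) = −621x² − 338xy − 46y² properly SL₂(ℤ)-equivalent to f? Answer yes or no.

D₁ = -20, D₂ = -20
f is negative-definite; reduce −f:
−f: reduced (well bottom): (1,0,5) with a≤c, −a<b≤a
flip sign back: reduced form of f is (-1,0,-5)
g is negative-definite; reduce −g:
−g: flip: (621,338,46)→(46,-338,621)
−g: translate: b→30 (≡-338 mod 92), so (46,-338,621)→(46,30,5)
−g: flip: (46,30,5)→(5,-30,46)
−g: translate: b→0 (≡-30 mod 10), so (5,-30,46)→(5,0,1)
−g: flip: (5,0,1)→(1,0,5)
−g: reduced (well bottom): (1,0,5) with a≤c, −a<b≤a
flip sign back: reduced form of g is (-1,0,-5)
reduced forms (-1, 0, -5) vs (-1, 0, -5) ⇒ equivalent

yes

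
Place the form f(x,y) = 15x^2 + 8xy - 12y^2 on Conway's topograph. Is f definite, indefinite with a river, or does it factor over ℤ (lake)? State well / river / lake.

D = b²−4ac = 8² − 4·15·(-12) = 784
D = 28² is a perfect square ⇒ form factors over ℤ ⇒ lakes

lake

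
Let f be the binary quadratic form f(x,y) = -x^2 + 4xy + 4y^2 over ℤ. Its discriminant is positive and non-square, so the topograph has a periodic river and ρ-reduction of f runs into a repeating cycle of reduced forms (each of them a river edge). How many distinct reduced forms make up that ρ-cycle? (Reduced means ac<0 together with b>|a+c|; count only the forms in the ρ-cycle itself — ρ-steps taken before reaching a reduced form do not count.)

D = 32, ⌊√D⌋ = 5
river: ρ → (4,4,-1)
river: ρ → (-1,4,4)
ρ-cycle length = 2 (tail of 0 descent steps not counted)

2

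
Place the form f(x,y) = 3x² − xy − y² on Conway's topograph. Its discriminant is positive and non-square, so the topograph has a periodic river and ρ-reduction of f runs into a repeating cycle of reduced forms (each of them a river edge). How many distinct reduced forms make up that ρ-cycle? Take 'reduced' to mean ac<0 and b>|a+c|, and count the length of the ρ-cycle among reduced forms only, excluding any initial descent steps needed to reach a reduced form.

D = 13, ⌊√D⌋ = 3
descent: ρ → (-1,3,1)  [lands on river]
river: ρ → (1,3,-1)
ρ-cycle length = 2 (tail of 1 descent step not counted)

2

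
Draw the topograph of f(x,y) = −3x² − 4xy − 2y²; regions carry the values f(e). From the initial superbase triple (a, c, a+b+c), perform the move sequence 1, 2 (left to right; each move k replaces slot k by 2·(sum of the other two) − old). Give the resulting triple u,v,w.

start (-3,-2,-9) = (f(1,0),f(0,1),f(1,1))
replace slot 1: 2·((-2)+(-9)) − (-3) = -19 → (-19,-2,-9)
replace slot 2: 2·((-19)+(-9)) − (-2) = -54 → (-19,-54,-9)

-19,-54,-9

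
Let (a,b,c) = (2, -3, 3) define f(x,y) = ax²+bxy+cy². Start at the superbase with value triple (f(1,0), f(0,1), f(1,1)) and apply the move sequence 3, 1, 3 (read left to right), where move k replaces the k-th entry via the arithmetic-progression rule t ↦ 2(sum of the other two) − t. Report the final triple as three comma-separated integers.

start (2,3,2) = (f(1,0),f(0,1),f(1,1))
replace slot 3: 2·(2+3) − 2 = 8 → (2,3,8)
replace slot 1: 2·(3+8) − 2 = 20 → (20,3,8)
replace slot 3: 2·(20+3) − 8 = 38 → (20,3,38)

20,3,38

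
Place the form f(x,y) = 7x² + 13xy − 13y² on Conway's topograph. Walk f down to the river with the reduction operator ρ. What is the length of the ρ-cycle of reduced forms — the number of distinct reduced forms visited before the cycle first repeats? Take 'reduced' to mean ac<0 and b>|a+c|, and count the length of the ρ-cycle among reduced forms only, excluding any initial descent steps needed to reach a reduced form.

D = 533, ⌊√D⌋ = 23
river: ρ → (-13,13,7)
river: ρ → (7,15,-11)
river: ρ → (-11,7,11)
river: ρ → (11,15,-7)
river: ρ → (-7,13,13)
river: ρ → (13,13,-7)
river: ρ → (-7,15,11)
river: ρ → (11,7,-11)
river: ρ → (-11,15,7)
river: ρ → (7,13,-13)
ρ-cycle length = 10 (tail of 0 descent steps not counted)

10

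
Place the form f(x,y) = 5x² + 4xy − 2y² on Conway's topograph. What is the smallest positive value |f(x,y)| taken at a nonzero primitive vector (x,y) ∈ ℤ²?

river: ρ → (-2,4,5)
river: ρ → (5,6,-1)
river: ρ → (-1,6,5)
river: ρ → (5,4,-2)
closes: descent 0, river 4
min |a| on river = 1

1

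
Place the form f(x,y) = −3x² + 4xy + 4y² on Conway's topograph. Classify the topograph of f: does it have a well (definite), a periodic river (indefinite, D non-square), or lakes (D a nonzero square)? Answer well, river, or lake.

D = b²−4ac = 4² − 4·(-3)·4 = 64
D = 8² is a perfect square ⇒ form factors over ℤ ⇒ lakes

lake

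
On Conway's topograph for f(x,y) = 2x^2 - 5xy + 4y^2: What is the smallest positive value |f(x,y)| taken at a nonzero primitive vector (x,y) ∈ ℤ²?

translate: b→-1 (≡-5 mod 4), so (2,-5,4)→(2,-1,1)
flip: (2,-1,1)→(1,1,2)
reduced (well bottom): (1,1,2) with a≤c, −a<b≤a
well minimum = a = 1

1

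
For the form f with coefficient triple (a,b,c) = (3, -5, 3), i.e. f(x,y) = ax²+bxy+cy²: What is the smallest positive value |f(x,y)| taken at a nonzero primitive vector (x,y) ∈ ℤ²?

translate: b→1 (≡-5 mod 6), so (3,-5,3)→(3,1,1)
flip: (3,1,1)→(1,-1,3)
translate: b→1 (≡-1 mod 2), so (1,-1,3)→(1,1,3)
reduced (well bottom): (1,1,3) with a≤c, −a<b≤a
well minimum = a = 1

1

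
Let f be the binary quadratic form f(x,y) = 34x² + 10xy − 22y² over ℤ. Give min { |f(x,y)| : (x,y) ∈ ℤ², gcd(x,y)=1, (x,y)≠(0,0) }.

descent: ρ → (-22,34,22)  [lands on river]
river: ρ → (22,54,-2)
river: ρ → (-2,54,22)
river: ρ → (22,34,-22)
river: ρ → (-22,54,2)
river: ρ → (2,54,-22)
closes: descent 1, river 6
min |a| on river = 2

2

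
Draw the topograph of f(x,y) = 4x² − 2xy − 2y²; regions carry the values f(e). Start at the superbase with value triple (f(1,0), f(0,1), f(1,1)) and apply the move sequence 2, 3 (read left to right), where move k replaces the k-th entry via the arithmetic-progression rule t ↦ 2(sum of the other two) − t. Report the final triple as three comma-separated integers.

start (4,-2,0) = (f(1,0),f(0,1),f(1,1))
replace slot 2: 2·(4+0) − (-2) = 10 → (4,10,0)
replace slot 3: 2·(4+10) − 0 = 28 → (4,10,28)

4,10,28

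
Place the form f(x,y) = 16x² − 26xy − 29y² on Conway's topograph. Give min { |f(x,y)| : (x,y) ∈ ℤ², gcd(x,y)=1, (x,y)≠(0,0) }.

descent: ρ → (-29,26,16)  [lands on river]
river: ρ → (16,38,-17)
river: ρ → (-17,30,24)
river: ρ → (24,18,-23)
river: ρ → (-23,28,19)
river: ρ → (19,48,-3)
river: ρ → (-3,48,19)
river: ρ → (19,28,-23)
river: ρ → (-23,18,24)
river: ρ → (24,30,-17)
river: ρ → (-17,38,16)
river: ρ → (16,26,-29)
river: ρ → (-29,32,13)
river: ρ → (13,46,-8)
river: ρ → (-8,50,1)
river: ρ → (1,50,-8)
river: ρ → (-8,46,13)
river: ρ → (13,32,-29)
closes: descent 1, river 18
min |a| on river = 1

1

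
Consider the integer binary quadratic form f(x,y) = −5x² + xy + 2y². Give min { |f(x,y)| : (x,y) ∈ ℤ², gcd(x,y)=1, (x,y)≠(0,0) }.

descent: ρ → (2,3,-4)  [lands on river]
river: ρ → (-4,5,1)
river: ρ → (1,5,-4)
river: ρ → (-4,3,2)
river: ρ → (2,5,-2)
river: ρ → (-2,3,4)
river: ρ → (4,5,-1)
river: ρ → (-1,5,4)
river: ρ → (4,3,-2)
river: ρ → (-2,5,2)
closes: descent 1, river 10
min |a| on river = 1

1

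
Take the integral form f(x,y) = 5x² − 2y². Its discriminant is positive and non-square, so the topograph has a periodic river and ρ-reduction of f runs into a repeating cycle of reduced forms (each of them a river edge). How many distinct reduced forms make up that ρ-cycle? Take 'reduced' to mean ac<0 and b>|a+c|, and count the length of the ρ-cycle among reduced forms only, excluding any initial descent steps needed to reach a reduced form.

D = 40, ⌊√D⌋ = 6
descent: ρ → (-2,4,3)  [lands on river]
river: ρ → (3,2,-3)
river: ρ → (-3,4,2)
river: ρ → (2,4,-3)
river: ρ → (-3,2,3)
river: ρ → (3,4,-2)
ρ-cycle length = 6 (tail of 1 descent step not counted)

6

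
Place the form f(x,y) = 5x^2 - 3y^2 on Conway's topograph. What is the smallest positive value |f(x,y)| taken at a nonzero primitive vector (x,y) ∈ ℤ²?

descent: ρ → (-3,6,2)  [lands on river]
river: ρ → (2,6,-3)
closes: descent 1, river 2
min |a| on river = 2

2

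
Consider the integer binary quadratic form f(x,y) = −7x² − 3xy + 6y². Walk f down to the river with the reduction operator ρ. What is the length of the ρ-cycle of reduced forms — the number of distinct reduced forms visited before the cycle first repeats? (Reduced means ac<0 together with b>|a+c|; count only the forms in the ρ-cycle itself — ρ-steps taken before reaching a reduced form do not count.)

D = 177, ⌊√D⌋ = 13
descent: ρ → (6,3,-7)  [lands on river]
river: ρ → (-7,11,2)
river: ρ → (2,13,-1)
river: ρ → (-1,13,2)
river: ρ → (2,11,-7)
river: ρ → (-7,3,6)
river: ρ → (6,9,-4)
river: ρ → (-4,7,8)
river: ρ → (8,9,-3)
river: ρ → (-3,9,8)
river: ρ → (8,7,-4)
river: ρ → (-4,9,6)
ρ-cycle length = 12 (tail of 1 descent step not counted)

12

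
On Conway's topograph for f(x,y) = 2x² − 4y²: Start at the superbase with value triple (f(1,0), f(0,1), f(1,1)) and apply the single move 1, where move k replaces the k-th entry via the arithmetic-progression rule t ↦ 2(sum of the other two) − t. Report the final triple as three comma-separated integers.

start (2,-4,-2) = (f(1,0),f(0,1),f(1,1))
replace slot 1: 2·((-4)+(-2)) − 2 = -14 → (-14,-4,-2)

-14,-4,-2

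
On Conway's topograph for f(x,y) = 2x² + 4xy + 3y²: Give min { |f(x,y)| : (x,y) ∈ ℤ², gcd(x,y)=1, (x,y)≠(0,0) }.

translate: b→0 (≡4 mod 4), so (2,4,3)→(2,0,1)
flip: (2,0,1)→(1,0,2)
reduced (well bottom): (1,0,2) with a≤c, −a<b≤a
well minimum = a = 1

1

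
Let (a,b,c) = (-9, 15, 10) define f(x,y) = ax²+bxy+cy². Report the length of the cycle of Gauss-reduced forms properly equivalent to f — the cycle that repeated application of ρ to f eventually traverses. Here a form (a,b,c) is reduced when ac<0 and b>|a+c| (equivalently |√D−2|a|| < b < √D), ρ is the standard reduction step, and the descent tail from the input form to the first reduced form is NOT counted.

D = 585, ⌊√D⌋ = 24
river: ρ → (10,5,-14)
river: ρ → (-14,23,1)
river: ρ → (1,23,-14)
river: ρ → (-14,5,10)
river: ρ → (10,15,-9)
river: ρ → (-9,21,4)
river: ρ → (4,19,-14)
river: ρ → (-14,9,9)
river: ρ → (9,9,-14)
river: ρ → (-14,19,4)
river: ρ → (4,21,-9)
river: ρ → (-9,15,10)
ρ-cycle length = 12 (tail of 0 descent steps not counted)

12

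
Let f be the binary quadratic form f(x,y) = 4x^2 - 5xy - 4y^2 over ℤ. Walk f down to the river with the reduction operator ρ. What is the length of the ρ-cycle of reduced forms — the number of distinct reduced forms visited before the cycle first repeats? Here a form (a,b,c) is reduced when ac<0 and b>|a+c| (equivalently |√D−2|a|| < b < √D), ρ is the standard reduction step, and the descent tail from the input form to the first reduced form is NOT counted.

D = 89, ⌊√D⌋ = 9
descent: ρ → (-4,5,4)  [lands on river]
river: ρ → (4,3,-5)
river: ρ → (-5,7,2)
river: ρ → (2,9,-1)
river: ρ → (-1,9,2)
river: ρ → (2,7,-5)
river: ρ → (-5,3,4)
river: ρ → (4,5,-4)
river: ρ → (-4,3,5)
river: ρ → (5,7,-2)
river: ρ → (-2,9,1)
river: ρ → (1,9,-2)
river: ρ → (-2,7,5)
river: ρ → (5,3,-4)
ρ-cycle length = 14 (tail of 1 descent step not counted)

14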